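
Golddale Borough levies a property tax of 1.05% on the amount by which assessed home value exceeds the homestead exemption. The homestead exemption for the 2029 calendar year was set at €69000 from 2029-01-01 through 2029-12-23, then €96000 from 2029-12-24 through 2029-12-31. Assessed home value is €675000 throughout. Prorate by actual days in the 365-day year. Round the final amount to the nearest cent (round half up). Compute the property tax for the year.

2029-01-01 to 2029-12-23: 357 days, exemption €69000 → (€675000 − €69000) × 1.05% × 357/365 = €6223.5370
2029-12-24 to 2029-12-31: 8 days, exemption €96000 → (€675000 − €96000) × 1.05% × 8/365 = €133.2493
Total = €6356.7863

€6356.79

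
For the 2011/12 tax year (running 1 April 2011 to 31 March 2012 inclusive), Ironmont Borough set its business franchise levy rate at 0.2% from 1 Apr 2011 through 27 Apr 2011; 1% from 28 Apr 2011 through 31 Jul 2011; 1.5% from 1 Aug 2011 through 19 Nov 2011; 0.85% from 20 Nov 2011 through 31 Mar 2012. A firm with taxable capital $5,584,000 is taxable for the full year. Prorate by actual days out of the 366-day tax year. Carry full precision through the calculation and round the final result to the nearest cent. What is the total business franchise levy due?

$57,968.33

1 Apr – 27 Apr 2011: 27 days at 0.2% → $5,584,000 × 0.2% × 27/366 = $823.8689
28 Apr – 31 Jul 2011: 95 days at 1% → $5,584,000 × 1% × 95/366 = $14,493.9891
1 Aug – 19 Nov 2011: 111 days at 1.5% → $5,584,000 × 1.5% × 111/366 = $25,402.6230
20 Nov 2011 – 31 Mar 2012: 133 days at 0.85% → $5,584,000 × 0.85% × 133/366 = $17,247.8470
Total = $57,968.3279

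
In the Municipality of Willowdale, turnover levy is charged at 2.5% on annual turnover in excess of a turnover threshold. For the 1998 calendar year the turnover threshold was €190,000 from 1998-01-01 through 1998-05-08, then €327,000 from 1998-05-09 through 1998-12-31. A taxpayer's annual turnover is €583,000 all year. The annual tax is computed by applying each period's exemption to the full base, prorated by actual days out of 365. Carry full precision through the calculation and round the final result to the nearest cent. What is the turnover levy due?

1998-01-01 to 1998-05-08: 128 days, exemption €190,000 → (€583,000 − €190,000) × 2.5% × 128/365 = €3,445.4795
1998-05-09 to 1998-12-31: 237 days, exemption €327,000 → (€583,000 − €327,000) × 2.5% × 237/365 = €4,155.6164
Total = €7,601.0959

€7,601.10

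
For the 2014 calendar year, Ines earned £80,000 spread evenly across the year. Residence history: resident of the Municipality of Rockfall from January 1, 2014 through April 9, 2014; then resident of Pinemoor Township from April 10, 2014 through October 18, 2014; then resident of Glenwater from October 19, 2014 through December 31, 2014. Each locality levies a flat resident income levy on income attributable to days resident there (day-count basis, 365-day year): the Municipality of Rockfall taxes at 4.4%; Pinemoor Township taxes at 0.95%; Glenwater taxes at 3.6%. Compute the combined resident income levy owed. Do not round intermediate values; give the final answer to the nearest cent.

£1,938.41

The Municipality of Rockfall, January 1 – April 9, 2014: 99 days → £80,000 × 4.4% × 99/365 = £954.7397
Pinemoor Township, April 10 – October 18, 2014: 192 days → £80,000 × 0.95% × 192/365 = £399.7808
Glenwater, October 19 – December 31, 2014: 74 days → £80,000 × 3.6% × 74/365 = £583.8904
Total = £1,938.4110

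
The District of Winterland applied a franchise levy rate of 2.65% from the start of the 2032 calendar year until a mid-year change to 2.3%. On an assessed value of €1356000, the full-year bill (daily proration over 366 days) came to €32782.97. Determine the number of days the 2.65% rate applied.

123 days

Let d = days at the first rate; then 366 − d days at the second rate.
€1356000 × [2.65%·d + 2.3%·(366−d)] / 366 = €32782.97
Solving gives d = 123, so the new rate took effect on 3 May 2032.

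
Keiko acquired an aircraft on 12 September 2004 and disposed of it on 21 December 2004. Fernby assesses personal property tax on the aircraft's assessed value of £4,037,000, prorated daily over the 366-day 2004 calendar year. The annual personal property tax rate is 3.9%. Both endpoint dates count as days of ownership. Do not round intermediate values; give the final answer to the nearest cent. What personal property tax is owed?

Days held (12 September – 21 December 2004): 101 out of 366
Tax = £4,037,000 × 3.9% × 101/366 = £43,447.3852

£43,447.39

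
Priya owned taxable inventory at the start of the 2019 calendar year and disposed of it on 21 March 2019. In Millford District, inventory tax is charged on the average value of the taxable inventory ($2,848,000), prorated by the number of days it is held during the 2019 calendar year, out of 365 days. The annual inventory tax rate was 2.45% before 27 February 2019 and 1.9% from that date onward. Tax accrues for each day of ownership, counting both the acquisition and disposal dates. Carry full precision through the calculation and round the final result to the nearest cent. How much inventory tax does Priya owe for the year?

$14,306.32

1 January – 26 February 2019: 57 days at 2.45% → $2,848,000 × 2.45% × 57/365 = $10,896.5260
27 February – 21 March 2019: 23 days at 1.9% → $2,848,000 × 1.9% × 23/365 = $3,409.7973
Total = $14,306.3233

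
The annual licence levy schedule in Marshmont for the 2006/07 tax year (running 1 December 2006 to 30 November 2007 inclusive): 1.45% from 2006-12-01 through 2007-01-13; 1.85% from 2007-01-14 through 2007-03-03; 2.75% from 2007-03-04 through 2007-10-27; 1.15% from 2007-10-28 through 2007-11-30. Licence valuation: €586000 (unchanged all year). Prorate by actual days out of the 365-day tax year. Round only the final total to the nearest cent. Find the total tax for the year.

€13615.27

2006-12-01 to 2007-01-13: 44 days at 1.45% → €586000 × 1.45% × 44/365 = €1024.2959
2007-01-14 to 2007-03-03: 49 days at 1.85% → €586000 × 1.85% × 49/365 = €1455.3671
2007-03-04 to 2007-10-27: 238 days at 2.75% → €586000 × 2.75% × 238/365 = €10507.8630
2007-10-28 to 2007-11-30: 34 days at 1.15% → €586000 × 1.15% × 34/365 = €627.7425
Total = €13615.2685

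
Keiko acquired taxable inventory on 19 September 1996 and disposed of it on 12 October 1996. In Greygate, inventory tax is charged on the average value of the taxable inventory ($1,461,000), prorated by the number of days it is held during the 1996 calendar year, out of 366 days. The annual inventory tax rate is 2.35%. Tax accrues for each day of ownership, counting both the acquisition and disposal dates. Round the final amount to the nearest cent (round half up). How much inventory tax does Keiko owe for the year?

Days held (19 September – 12 October 1996): 24 out of 366
Tax = $1,461,000 × 2.35% × 24/366 = $2,251.3770

$2,251.38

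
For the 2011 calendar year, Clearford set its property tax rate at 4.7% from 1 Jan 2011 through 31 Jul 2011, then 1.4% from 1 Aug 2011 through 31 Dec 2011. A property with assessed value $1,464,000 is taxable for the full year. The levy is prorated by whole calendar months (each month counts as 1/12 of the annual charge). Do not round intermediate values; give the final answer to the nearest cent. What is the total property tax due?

1 Jan – 31 Jul 2011: 7 months at 4.7% → $1,464,000 × 4.7% × 7/12 = $40,138.0000
1 Aug – 31 Dec 2011: 5 months at 1.4% → $1,464,000 × 1.4% × 5/12 = $8,540.0000
Total = $48,678.0000

$48,678.00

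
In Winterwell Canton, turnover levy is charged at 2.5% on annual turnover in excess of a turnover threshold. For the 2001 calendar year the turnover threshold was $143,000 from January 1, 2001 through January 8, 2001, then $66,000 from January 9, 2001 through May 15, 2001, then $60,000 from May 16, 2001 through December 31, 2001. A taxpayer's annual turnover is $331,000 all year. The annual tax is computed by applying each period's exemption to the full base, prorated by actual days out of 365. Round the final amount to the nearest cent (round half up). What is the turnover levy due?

$6,677.33

January 1 – January 8, 2001: 8 days, exemption $143,000 → ($331,000 − $143,000) × 2.5% × 8/365 = $103.0137
January 9 – May 15, 2001: 127 days, exemption $66,000 → ($331,000 − $66,000) × 2.5% × 127/365 = $2,305.1370
May 16 – December 31, 2001: 230 days, exemption $60,000 → ($331,000 − $60,000) × 2.5% × 230/365 = $4,269.1781
Total = $6,677.3288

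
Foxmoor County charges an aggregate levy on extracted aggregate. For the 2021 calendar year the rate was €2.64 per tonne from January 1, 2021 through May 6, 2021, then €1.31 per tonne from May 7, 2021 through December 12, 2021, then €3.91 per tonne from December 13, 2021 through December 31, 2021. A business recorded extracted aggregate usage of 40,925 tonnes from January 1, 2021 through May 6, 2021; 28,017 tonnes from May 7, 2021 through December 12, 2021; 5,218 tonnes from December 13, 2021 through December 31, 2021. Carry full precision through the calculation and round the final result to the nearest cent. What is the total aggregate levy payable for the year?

€165,146.65

January 1 – May 6, 2021: 40,925 tonnes at €2.64/tonne → €108,042.00
May 7 – December 12, 2021: 28,017 tonnes at €1.31/tonne → €36,702.27
December 13 – December 31, 2021: 5,218 tonnes at €3.91/tonne → €20,402.38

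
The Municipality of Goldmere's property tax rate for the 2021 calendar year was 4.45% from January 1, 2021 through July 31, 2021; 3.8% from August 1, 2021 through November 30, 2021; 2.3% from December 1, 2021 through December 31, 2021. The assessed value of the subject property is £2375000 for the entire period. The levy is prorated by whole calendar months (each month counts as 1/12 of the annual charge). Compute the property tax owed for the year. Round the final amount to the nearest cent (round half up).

January 1 – July 31, 2021: 7 months at 4.45% → £2375000 × 4.45% × 7/12 = £61651.0417
August 1 – November 30, 2021: 4 months at 3.8% → £2375000 × 3.8% × 4/12 = £30083.3333
December 1 – December 31, 2021: 1 month at 2.3% → £2375000 × 2.3% × 1/12 = £4552.0833
Total = £96286.4583

£96286.46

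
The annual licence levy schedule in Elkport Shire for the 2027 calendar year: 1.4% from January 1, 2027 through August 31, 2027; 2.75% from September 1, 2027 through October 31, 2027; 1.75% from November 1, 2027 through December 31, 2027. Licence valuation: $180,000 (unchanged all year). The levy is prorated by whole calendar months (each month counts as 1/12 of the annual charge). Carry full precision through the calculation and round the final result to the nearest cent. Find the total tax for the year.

$3,030.00

January 1 – August 31, 2027: 8 months at 1.4% → $180,000 × 1.4% × 8/12 = $1,680.0000
September 1 – October 31, 2027: 2 months at 2.75% → $180,000 × 2.75% × 2/12 = $825.0000
November 1 – December 31, 2027: 2 months at 1.75% → $180,000 × 1.75% × 2/12 = $525.0000
Total = $3,030.0000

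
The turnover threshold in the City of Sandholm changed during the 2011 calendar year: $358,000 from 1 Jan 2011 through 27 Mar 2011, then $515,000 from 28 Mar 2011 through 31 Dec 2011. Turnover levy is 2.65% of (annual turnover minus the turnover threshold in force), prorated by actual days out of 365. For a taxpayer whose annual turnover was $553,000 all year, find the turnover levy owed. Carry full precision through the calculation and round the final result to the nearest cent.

1 Jan – 27 Mar 2011: 86 days, exemption $358,000 → ($553,000 − $358,000) × 2.65% × 86/365 = $1,217.5479
28 Mar – 31 Dec 2011: 279 days, exemption $515,000 → ($553,000 − $515,000) × 2.65% × 279/365 = $769.7342
Total = $1,987.2822

$1,987.28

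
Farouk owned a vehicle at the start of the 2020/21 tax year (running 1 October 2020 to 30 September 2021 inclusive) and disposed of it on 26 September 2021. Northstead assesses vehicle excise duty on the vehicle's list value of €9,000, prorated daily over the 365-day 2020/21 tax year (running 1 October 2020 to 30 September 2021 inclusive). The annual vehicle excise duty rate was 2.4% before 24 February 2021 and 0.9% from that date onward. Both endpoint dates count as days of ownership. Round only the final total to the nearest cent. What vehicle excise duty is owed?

€134.11

1 October 2020 – 23 February 2021: 146 days at 2.4% → €9,000 × 2.4% × 146/365 = €86.4000
24 February – 26 September 2021: 215 days at 0.9% → €9,000 × 0.9% × 215/365 = €47.7123
Total = €134.1123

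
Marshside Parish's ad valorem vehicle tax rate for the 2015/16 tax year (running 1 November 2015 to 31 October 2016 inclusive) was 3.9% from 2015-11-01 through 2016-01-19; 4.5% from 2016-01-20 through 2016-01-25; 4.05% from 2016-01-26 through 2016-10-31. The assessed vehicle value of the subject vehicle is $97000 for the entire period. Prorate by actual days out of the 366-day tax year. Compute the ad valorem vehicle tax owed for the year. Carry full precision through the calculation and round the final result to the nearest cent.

$3903.85

2015-11-01 to 2016-01-19: 80 days at 3.9% → $97000 × 3.9% × 80/366 = $826.8852
2016-01-20 to 2016-01-25: 6 days at 4.5% → $97000 × 4.5% × 6/366 = $71.5574
2016-01-26 to 2016-10-31: 280 days at 4.05% → $97000 × 4.05% × 280/366 = $3005.4098
Total = $3903.8525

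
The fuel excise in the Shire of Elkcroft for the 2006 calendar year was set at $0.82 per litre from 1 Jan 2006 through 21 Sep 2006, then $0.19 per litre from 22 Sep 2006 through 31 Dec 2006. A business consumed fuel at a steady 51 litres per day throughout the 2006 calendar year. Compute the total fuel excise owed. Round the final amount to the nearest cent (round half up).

$12019.17

1 Jan – 21 Sep 2006: 264 days × 51 litres/day = 13,464 litres at $0.82/litre → $11040.48
22 Sep – 31 Dec 2006: 101 days × 51 litres/day = 5,151 litres at $0.19/litre → $978.69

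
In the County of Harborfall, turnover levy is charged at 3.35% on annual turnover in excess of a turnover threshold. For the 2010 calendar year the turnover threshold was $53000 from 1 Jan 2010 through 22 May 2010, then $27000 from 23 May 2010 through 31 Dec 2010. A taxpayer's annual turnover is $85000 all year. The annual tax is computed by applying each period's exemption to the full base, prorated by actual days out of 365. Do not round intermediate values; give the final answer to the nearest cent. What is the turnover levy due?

1 Jan – 22 May 2010: 142 days, exemption $53000 → ($85000 − $53000) × 3.35% × 142/365 = $417.0521
23 May – 31 Dec 2010: 223 days, exemption $27000 → ($85000 − $27000) × 3.35% × 223/365 = $1187.0932
Total = $1604.1452

$1604.15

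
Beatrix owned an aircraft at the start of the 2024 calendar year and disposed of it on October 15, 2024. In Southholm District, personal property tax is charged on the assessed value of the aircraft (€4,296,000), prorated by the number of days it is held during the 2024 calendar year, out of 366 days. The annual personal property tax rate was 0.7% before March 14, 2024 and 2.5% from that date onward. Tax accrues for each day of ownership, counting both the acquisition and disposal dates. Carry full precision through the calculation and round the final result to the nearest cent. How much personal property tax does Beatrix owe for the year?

€69,381.57

January 1 – March 13, 2024: 73 days at 0.7% → €4,296,000 × 0.7% × 73/366 = €5,997.9672
March 14 – October 15, 2024: 216 days at 2.5% → €4,296,000 × 2.5% × 216/366 = €63,383.6066
Total = €69,381.5738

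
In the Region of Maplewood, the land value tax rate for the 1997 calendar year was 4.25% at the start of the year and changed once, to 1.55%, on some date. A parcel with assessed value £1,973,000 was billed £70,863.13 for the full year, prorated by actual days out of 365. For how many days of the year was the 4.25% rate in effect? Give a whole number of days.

276 days

Let d = days at the first rate; then 365 − d days at the second rate.
£1,973,000 × [4.25%·d + 1.55%·(365−d)] / 365 = £70,863.13
Solving gives d = 276, so the new rate took effect on October 4, 1997.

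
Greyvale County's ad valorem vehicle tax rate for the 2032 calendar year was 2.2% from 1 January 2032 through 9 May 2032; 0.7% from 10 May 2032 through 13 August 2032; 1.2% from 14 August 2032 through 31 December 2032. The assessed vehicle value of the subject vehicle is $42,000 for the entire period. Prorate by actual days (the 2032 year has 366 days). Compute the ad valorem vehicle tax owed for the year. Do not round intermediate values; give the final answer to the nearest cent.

$598.10

1 January – 9 May 2032: 130 days at 2.2% → $42,000 × 2.2% × 130/366 = $328.1967
10 May – 13 August 2032: 96 days at 0.7% → $42,000 × 0.7% × 96/366 = $77.1148
14 August – 31 December 2032: 140 days at 1.2% → $42,000 × 1.2% × 140/366 = $192.7869
Total = $598.0984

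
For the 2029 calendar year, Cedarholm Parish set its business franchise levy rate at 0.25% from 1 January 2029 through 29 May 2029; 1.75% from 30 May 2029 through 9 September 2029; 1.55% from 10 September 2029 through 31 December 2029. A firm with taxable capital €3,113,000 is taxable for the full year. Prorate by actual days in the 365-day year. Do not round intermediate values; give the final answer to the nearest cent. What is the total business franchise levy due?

1 January – 29 May 2029: 149 days at 0.25% → €3,113,000 × 0.25% × 149/365 = €3,176.9658
30 May – 9 September 2029: 103 days at 1.75% → €3,113,000 × 1.75% × 103/365 = €15,373.1027
10 September – 31 December 2029: 113 days at 1.55% → €3,113,000 × 1.55% × 113/365 = €14,938.1356
Total = €33,488.2041

€33,488.20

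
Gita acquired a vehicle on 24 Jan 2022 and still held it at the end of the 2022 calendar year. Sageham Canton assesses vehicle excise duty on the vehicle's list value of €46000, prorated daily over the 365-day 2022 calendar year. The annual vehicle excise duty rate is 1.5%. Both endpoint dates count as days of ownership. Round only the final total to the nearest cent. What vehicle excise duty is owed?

Days held (24 Jan – 31 Dec 2022): 342 out of 365
Tax = €46000 × 1.5% × 342/365 = €646.5205

€646.52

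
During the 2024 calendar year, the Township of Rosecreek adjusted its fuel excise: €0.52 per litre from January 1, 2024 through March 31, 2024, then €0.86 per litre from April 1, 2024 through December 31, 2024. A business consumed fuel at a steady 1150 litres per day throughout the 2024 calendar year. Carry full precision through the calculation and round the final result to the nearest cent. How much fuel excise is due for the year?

€326,393.00

January 1 – March 31, 2024: 91 days × 1150 litres/day = 104,650 litres at €0.52/litre → €54,418.00
April 1 – December 31, 2024: 275 days × 1150 litres/day = 316,250 litres at €0.86/litre → €271,975.00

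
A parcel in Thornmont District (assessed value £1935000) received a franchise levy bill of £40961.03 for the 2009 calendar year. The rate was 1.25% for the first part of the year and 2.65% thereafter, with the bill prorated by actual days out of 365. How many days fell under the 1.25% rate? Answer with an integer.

139 days

Let d = days at the first rate; then 365 − d days at the second rate.
£1935000 × [1.25%·d + 2.65%·(365−d)] / 365 = £40961.03
Solving gives d = 139, so the new rate took effect on May 20, 2009.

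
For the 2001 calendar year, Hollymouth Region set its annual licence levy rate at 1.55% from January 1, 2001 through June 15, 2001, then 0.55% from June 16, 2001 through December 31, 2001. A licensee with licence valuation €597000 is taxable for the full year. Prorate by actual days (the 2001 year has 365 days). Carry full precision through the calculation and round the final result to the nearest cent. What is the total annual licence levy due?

€5998.62

January 1 – June 15, 2001: 166 days at 1.55% → €597000 × 1.55% × 166/365 = €4208.4411
June 16 – December 31, 2001: 199 days at 0.55% → €597000 × 0.55% × 199/365 = €1790.1822
Total = €5998.6233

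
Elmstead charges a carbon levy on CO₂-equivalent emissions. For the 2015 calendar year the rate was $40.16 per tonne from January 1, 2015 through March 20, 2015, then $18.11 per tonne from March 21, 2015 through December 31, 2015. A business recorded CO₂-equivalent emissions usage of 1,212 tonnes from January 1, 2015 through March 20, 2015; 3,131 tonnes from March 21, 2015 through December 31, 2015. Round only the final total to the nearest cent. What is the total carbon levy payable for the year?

$105,376.33

January 1 – March 20, 2015: 1,212 tonnes at $40.16/tonne → $48,673.92
March 21 – December 31, 2015: 3,131 tonnes at $18.11/tonne → $56,702.41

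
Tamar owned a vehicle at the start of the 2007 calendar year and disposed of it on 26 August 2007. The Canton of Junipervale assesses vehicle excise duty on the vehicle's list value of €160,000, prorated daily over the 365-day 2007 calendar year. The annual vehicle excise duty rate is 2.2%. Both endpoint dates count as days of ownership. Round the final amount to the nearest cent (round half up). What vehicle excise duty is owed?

€2,295.23

Days held (1 January – 26 August 2007): 238 out of 365
Tax = €160,000 × 2.2% × 238/365 = €2,295.2329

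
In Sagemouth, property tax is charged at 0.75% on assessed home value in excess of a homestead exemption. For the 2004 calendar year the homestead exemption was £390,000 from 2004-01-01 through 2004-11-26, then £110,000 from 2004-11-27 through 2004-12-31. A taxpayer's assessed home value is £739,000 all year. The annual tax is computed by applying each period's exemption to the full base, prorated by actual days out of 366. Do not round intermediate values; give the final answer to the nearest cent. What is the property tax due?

2004-01-01 to 2004-11-26: 331 days, exemption £390,000 → (£739,000 − £390,000) × 0.75% × 331/366 = £2,367.1926
2004-11-27 to 2004-12-31: 35 days, exemption £110,000 → (£739,000 − £110,000) × 0.75% × 35/366 = £451.1270
Total = £2,818.3197

£2,818.32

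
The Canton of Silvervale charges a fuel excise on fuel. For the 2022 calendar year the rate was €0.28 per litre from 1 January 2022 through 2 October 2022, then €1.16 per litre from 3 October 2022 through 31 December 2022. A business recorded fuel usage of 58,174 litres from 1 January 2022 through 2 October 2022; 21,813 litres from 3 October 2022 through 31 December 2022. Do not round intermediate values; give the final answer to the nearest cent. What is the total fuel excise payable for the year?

€41591.80

1 January – 2 October 2022: 58,174 litres at €0.28/litre → €16288.72
3 October – 31 December 2022: 21,813 litres at €1.16/litre → €25303.08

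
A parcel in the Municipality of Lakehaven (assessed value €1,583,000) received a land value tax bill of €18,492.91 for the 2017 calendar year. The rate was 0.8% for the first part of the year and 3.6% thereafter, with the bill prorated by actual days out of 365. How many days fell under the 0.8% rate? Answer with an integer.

Let d = days at the first rate; then 365 − d days at the second rate.
€1,583,000 × [0.8%·d + 3.6%·(365−d)] / 365 = €18,492.91
Solving gives d = 317, so the new rate took effect on 14 Nov 2017.

317 days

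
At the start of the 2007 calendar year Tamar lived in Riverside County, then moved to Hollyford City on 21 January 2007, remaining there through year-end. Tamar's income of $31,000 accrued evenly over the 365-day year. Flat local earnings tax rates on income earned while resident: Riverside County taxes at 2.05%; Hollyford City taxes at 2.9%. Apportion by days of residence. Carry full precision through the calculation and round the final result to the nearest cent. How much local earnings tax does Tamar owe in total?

Riverside County, 1 January – 20 January 2007: 20 days → $31,000 × 2.05% × 20/365 = $34.8219
Hollyford City, 21 January – 31 December 2007: 345 days → $31,000 × 2.9% × 345/365 = $849.7397
Total = $884.5616

$884.56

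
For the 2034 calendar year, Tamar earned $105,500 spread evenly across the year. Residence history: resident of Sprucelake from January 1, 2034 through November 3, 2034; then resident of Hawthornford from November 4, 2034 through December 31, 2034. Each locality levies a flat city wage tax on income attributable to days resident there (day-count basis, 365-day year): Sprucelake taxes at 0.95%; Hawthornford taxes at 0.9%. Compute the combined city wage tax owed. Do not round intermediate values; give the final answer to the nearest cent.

Sprucelake, January 1 – November 3, 2034: 307 days → $105,500 × 0.95% × 307/365 = $842.9884
Hawthornford, November 4 – December 31, 2034: 58 days → $105,500 × 0.9% × 58/365 = $150.8795
Total = $993.8678

$993.87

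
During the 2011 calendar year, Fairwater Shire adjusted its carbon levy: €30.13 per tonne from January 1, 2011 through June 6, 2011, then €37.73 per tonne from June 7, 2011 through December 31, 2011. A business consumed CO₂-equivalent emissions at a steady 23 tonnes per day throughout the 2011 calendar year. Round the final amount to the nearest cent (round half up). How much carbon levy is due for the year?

€289299.75

January 1 – June 6, 2011: 157 days × 23 tonnes/day = 3,611 tonnes at €30.13/tonne → €108799.43
June 7 – December 31, 2011: 208 days × 23 tonnes/day = 4,784 tonnes at €37.73/tonne → €180500.32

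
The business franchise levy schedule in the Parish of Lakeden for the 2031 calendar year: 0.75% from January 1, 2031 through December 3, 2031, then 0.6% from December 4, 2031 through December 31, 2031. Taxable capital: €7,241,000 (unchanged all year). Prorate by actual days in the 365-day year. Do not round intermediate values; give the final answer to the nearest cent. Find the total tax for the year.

€53,474.29

January 1 – December 3, 2031: 337 days at 0.75% → €7,241,000 × 0.75% × 337/365 = €50,141.4452
December 4 – December 31, 2031: 28 days at 0.6% → €7,241,000 × 0.6% × 28/365 = €3,332.8438
Total = €53,474.2890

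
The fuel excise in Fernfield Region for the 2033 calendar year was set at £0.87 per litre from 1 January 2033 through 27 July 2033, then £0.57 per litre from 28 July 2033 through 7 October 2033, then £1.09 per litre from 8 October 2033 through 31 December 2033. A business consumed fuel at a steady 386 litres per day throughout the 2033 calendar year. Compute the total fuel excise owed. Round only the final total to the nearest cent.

1 January – 27 July 2033: 208 days × 386 litres/day = 80,288 litres at £0.87/litre → £69,850.56
28 July – 7 October 2033: 72 days × 386 litres/day = 27,792 litres at £0.57/litre → £15,841.44
8 October – 31 December 2033: 85 days × 386 litres/day = 32,810 litres at £1.09/litre → £35,762.90

£121,454.90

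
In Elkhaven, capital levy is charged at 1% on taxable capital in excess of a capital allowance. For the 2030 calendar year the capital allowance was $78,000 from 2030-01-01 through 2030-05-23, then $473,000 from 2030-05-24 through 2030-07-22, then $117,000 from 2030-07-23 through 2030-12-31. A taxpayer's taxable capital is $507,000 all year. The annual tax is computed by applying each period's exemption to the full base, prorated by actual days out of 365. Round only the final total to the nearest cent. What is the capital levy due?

2030-01-01 to 2030-05-23: 143 days, exemption $78,000 → ($507,000 − $78,000) × 1% × 143/365 = $1,680.7397
2030-05-24 to 2030-07-22: 60 days, exemption $473,000 → ($507,000 − $473,000) × 1% × 60/365 = $55.8904
2030-07-23 to 2030-12-31: 162 days, exemption $117,000 → ($507,000 − $117,000) × 1% × 162/365 = $1,730.9589
Total = $3,467.5890

$3,467.59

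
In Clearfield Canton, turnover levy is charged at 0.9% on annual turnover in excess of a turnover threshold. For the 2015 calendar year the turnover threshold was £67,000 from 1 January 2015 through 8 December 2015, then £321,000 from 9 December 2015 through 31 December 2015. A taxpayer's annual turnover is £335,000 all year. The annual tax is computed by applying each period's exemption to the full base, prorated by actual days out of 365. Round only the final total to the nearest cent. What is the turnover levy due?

1 January – 8 December 2015: 342 days, exemption £67,000 → (£335,000 − £67,000) × 0.9% × 342/365 = £2,260.0110
9 December – 31 December 2015: 23 days, exemption £321,000 → (£335,000 − £321,000) × 0.9% × 23/365 = £7.9397
Total = £2,267.9507

£2,267.95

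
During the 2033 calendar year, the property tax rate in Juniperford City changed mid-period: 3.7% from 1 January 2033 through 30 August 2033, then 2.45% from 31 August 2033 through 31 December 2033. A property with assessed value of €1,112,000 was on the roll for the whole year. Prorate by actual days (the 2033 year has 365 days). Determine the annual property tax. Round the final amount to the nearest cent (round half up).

1 January – 30 August 2033: 242 days at 3.7% → €1,112,000 × 3.7% × 242/365 = €27,279.0356
31 August – 31 December 2033: 123 days at 2.45% → €1,112,000 × 2.45% × 123/365 = €9,180.8548
Total = €36,459.8904

€36,459.89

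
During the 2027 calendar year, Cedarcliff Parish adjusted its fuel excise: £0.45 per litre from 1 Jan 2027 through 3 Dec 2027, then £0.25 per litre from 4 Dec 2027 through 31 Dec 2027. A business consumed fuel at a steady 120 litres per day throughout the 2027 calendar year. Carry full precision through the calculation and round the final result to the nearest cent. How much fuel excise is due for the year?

£19,038.00

1 Jan – 3 Dec 2027: 337 days × 120 litres/day = 40,440 litres at £0.45/litre → £18,198.00
4 Dec – 31 Dec 2027: 28 days × 120 litres/day = 3,360 litres at £0.25/litre → £840.00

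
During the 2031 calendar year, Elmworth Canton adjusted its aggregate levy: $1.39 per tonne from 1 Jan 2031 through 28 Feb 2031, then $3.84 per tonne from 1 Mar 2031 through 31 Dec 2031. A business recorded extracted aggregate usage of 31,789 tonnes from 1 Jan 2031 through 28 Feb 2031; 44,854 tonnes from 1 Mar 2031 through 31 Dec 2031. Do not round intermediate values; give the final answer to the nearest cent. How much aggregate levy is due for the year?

1 Jan – 28 Feb 2031: 31,789 tonnes at $1.39/tonne → $44186.71
1 Mar – 31 Dec 2031: 44,854 tonnes at $3.84/tonne → $172239.36

$216426.07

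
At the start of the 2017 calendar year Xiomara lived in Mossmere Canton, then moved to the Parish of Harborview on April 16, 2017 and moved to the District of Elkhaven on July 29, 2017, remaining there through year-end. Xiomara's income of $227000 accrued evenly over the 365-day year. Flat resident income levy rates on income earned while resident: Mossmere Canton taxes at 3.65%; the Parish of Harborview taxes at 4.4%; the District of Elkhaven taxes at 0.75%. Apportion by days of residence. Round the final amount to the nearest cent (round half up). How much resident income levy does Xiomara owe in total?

Mossmere Canton, January 1 – April 15, 2017: 105 days → $227000 × 3.65% × 105/365 = $2383.5000
The Parish of Harborview, April 16 – July 28, 2017: 104 days → $227000 × 4.4% × 104/365 = $2845.8959
The District of Elkhaven, July 29 – December 31, 2017: 156 days → $227000 × 0.75% × 156/365 = $727.6438
Total = $5957.0397

$5957.04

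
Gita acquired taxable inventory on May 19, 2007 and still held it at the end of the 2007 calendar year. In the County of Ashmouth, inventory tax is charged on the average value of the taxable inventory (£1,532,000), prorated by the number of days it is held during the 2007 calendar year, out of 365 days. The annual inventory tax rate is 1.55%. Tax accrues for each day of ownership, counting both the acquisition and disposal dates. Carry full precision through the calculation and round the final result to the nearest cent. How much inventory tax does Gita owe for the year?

Days held (May 19 – December 31, 2007): 227 out of 365
Tax = £1,532,000 × 1.55% × 227/365 = £14,768.0603

£14,768.06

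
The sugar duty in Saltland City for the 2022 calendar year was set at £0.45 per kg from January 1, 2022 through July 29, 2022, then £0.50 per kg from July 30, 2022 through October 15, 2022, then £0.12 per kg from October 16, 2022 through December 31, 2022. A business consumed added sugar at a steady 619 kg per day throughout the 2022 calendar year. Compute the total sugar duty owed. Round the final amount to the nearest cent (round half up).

January 1 – July 29, 2022: 210 days × 619 kg/day = 129,990 kg at £0.45/kg → £58,495.50
July 30 – October 15, 2022: 78 days × 619 kg/day = 48,282 kg at £0.50/kg → £24,141.00
October 16 – December 31, 2022: 77 days × 619 kg/day = 47,663 kg at £0.12/kg → £5,719.56

£88,356.06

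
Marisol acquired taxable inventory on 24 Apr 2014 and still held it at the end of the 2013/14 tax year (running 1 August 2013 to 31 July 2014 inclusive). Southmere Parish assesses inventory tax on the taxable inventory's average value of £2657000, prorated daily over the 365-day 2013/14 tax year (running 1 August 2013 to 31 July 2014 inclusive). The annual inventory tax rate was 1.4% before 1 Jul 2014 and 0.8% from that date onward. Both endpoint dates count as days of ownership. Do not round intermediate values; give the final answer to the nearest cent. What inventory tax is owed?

£8735.34

24 Apr – 30 Jun 2014: 68 days at 1.4% → £2657000 × 1.4% × 68/365 = £6930.0384
1 Jul – 31 Jul 2014: 31 days at 0.8% → £2657000 × 0.8% × 31/365 = £1805.3041
Total = £8735.3425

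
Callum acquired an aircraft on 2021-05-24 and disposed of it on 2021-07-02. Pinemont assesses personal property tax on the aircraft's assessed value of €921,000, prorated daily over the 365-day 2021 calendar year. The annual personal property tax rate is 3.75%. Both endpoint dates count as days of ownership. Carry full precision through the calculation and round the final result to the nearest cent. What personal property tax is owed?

Days held (2021-05-24 to 2021-07-02): 40 out of 365
Tax = €921,000 × 3.75% × 40/365 = €3,784.9315

€3,784.93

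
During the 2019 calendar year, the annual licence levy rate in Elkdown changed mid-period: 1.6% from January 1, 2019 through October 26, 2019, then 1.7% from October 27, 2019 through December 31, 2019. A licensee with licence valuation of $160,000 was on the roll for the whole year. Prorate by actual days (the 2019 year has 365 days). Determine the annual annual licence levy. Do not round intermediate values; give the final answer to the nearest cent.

$2,588.93

January 1 – October 26, 2019: 299 days at 1.6% → $160,000 × 1.6% × 299/365 = $2,097.0959
October 27 – December 31, 2019: 66 days at 1.7% → $160,000 × 1.7% × 66/365 = $491.8356
Total = $2,588.9315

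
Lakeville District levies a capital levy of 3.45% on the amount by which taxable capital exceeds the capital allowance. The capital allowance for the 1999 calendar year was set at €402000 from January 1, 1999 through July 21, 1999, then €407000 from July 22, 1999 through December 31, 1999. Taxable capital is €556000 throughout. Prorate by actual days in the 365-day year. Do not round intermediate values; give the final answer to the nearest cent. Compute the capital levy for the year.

€5235.97

January 1 – July 21, 1999: 202 days, exemption €402000 → (€556000 − €402000) × 3.45% × 202/365 = €2940.3452
July 22 – December 31, 1999: 163 days, exemption €407000 → (€556000 − €407000) × 3.45% × 163/365 = €2295.6205
Total = €5235.9658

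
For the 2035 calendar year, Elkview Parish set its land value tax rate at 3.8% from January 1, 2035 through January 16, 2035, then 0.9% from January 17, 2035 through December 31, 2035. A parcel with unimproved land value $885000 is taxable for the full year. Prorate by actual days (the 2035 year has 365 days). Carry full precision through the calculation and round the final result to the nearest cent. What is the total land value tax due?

$9090.04

January 1 – January 16, 2035: 16 days at 3.8% → $885000 × 3.8% × 16/365 = $1474.1918
January 17 – December 31, 2035: 349 days at 0.9% → $885000 × 0.9% × 349/365 = $7615.8493
Total = $9090.0411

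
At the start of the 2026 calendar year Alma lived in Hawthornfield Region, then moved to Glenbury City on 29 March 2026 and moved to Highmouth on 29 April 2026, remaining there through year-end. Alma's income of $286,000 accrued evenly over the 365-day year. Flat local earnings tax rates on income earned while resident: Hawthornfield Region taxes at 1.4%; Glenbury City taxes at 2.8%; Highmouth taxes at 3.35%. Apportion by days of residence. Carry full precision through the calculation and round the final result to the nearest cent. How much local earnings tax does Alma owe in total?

Hawthornfield Region, 1 January – 28 March 2026: 87 days → $286,000 × 1.4% × 87/365 = $954.3781
Glenbury City, 29 March – 28 April 2026: 31 days → $286,000 × 2.8% × 31/365 = $680.1315
Highmouth, 29 April – 31 December 2026: 247 days → $286,000 × 3.35% × 247/365 = $6,483.5808
Total = $8,118.0904

$8,118.09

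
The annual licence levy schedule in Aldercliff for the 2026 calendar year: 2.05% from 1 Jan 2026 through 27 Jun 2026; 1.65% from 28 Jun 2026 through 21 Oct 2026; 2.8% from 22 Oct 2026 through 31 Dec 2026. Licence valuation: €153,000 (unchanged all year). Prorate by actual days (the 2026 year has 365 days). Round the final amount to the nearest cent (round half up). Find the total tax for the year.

1 Jan – 27 Jun 2026: 178 days at 2.05% → €153,000 × 2.05% × 178/365 = €1,529.5808
28 Jun – 21 Oct 2026: 116 days at 1.65% → €153,000 × 1.65% × 116/365 = €802.3068
22 Oct – 31 Dec 2026: 71 days at 2.8% → €153,000 × 2.8% × 71/365 = €833.3260
Total = €3,165.2137

€3,165.21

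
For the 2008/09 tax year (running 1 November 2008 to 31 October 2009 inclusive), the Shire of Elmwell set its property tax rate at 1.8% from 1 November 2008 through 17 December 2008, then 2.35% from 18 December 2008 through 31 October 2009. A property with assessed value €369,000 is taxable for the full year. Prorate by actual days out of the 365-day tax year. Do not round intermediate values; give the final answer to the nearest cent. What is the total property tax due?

1 November – 17 December 2008: 47 days at 1.8% → €369,000 × 1.8% × 47/365 = €855.2712
18 December 2008 – 31 October 2009: 318 days at 2.35% → €369,000 × 2.35% × 318/365 = €7,554.8959
Total = €8,410.1671

€8,410.17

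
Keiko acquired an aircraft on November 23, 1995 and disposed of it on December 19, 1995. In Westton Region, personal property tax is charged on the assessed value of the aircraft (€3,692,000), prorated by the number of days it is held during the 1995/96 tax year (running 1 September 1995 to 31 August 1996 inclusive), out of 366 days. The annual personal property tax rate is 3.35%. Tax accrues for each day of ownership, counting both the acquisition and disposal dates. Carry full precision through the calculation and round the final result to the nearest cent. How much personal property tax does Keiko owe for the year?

€9,124.08

Days held (November 23 – December 19, 1995): 27 out of 366
Tax = €3,692,000 × 3.35% × 27/366 = €9,124.0820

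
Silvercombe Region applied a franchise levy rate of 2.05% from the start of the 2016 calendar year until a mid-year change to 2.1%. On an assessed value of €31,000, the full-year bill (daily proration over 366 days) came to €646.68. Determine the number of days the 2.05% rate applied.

Let d = days at the first rate; then 366 − d days at the second rate.
€31,000 × [2.05%·d + 2.1%·(366−d)] / 366 = €646.68
Solving gives d = 102, so the new rate took effect on 12 April 2016.

102 days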